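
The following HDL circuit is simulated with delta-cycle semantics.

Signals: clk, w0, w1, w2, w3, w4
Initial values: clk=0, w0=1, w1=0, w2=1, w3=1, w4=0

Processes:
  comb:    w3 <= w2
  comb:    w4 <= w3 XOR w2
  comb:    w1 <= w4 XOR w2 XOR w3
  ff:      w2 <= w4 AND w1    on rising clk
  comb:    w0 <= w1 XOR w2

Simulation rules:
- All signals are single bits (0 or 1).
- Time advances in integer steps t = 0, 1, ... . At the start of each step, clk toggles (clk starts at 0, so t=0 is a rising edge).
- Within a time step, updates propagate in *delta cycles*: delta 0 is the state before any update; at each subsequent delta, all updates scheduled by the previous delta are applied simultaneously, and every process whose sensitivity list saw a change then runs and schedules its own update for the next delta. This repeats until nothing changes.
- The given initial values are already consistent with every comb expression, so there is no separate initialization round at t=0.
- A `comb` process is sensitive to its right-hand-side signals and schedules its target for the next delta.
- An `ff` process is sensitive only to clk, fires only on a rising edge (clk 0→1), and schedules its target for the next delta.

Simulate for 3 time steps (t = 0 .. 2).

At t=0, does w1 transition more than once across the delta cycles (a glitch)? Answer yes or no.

t=0 Δ0: clk=0 w4=0 w2=1 w1=0 w0=1 w3=1
  Δ1: clk:0→1
  Δ2: w2:1→0
  Δ3: w4:0→1, w1:0→1, w0:1→0, w3:1→0
  Δ4: w4:1→0, w0:0→1
  Δ5: w1:1→0
  Δ6: w0:1→0
  (6Δ to stable)
t=1 Δ0: clk=1 w4=0 w2=0 w1=0 w0=0 w3=0
  Δ1: clk:1→0
  (1Δ to stable)
t=2 Δ0: clk=0 w4=0 w2=0 w1=0 w0=0 w3=0
  Δ1: clk:0→1
  (1Δ to stable)

yes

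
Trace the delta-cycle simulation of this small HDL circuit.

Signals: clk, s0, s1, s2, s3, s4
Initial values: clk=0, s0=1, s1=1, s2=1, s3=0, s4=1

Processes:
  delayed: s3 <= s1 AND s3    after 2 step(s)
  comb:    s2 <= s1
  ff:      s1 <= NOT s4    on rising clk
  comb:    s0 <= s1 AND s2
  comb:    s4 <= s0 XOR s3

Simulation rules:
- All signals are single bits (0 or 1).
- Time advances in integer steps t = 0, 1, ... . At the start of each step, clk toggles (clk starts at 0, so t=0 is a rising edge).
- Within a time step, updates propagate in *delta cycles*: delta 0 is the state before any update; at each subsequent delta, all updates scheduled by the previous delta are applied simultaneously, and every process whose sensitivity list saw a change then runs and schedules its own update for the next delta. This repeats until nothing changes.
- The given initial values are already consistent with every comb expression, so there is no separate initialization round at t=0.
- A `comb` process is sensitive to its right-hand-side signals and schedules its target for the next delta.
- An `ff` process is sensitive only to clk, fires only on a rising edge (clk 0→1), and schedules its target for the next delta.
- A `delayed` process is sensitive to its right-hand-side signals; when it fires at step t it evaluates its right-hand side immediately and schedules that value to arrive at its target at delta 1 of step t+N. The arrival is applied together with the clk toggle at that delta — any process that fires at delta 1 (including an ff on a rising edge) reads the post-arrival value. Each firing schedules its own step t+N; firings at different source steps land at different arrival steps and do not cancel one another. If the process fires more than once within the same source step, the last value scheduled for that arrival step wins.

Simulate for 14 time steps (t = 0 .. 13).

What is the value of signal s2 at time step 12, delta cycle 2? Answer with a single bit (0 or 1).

1

t=0 Δ0: s4=1 s0=1 clk=0 s2=1 s3=0 s1=1
  Δ1: clk:0→1
  Δ2: s1:1→0
  Δ3: s0:1→0, s2:1→0
  Δ4: s4:1→0
  (4Δ to stable)
t=1 Δ0: s4=0 s0=0 clk=1 s2=0 s3=0 s1=0
  Δ1: clk:1→0
  (1Δ to stable)
t=2 Δ0: s4=0 s0=0 clk=0 s2=0 s3=0 s1=0
  Δ1: clk:0→1
  Δ2: s1:0→1
  Δ3: s2:0→1
  Δ4: s0:0→1
  Δ5: s4:0→1
  (5Δ to stable)
t=3 Δ0: s4=1 s0=1 clk=1 s2=1 s3=0 s1=1
  Δ1: clk:1→0
  (1Δ to stable)
t=4 Δ0: s4=1 s0=1 clk=0 s2=1 s3=0 s1=1
  Δ1: clk:0→1
  Δ2: s1:1→0
  Δ3: s0:1→0, s2:1→0
  Δ4: s4:1→0
  (4Δ to stable)
t=5 Δ0: s4=0 s0=0 clk=1 s2=0 s3=0 s1=0
  Δ1: clk:1→0
  (1Δ to stable)
t=6 Δ0: s4=0 s0=0 clk=0 s2=0 s3=0 s1=0
  Δ1: clk:0→1
  Δ2: s1:0→1
  Δ3: s2:0→1
  Δ4: s0:0→1
  Δ5: s4:0→1
  (5Δ to stable)
t=7 Δ0: s4=1 s0=1 clk=1 s2=1 s3=0 s1=1
  Δ1: clk:1→0
  (1Δ to stable)
t=8 Δ0: s4=1 s0=1 clk=0 s2=1 s3=0 s1=1
  Δ1: clk:0→1
  Δ2: s1:1→0
  Δ3: s0:1→0, s2:1→0
  Δ4: s4:1→0
  (4Δ to stable)
t=9 Δ0: s4=0 s0=0 clk=1 s2=0 s3=0 s1=0
  Δ1: clk:1→0
  (1Δ to stable)
t=10 Δ0: s4=0 s0=0 clk=0 s2=0 s3=0 s1=0
  Δ1: clk:0→1
  Δ2: s1:0→1
  Δ3: s2:0→1
  Δ4: s0:0→1
  Δ5: s4:0→1
  (5Δ to stable)
t=11 Δ0: s4=1 s0=1 clk=1 s2=1 s3=0 s1=1
  Δ1: clk:1→0
  (1Δ to stable)
t=12 Δ0: s4=1 s0=1 clk=0 s2=1 s3=0 s1=1
  Δ1: clk:0→1
  Δ2: s1:1→0
  Δ3: s0:1→0, s2:1→0
  Δ4: s4:1→0
  (4Δ to stable)
t=13 Δ0: s4=0 s0=0 clk=1 s2=0 s3=0 s1=0
  Δ1: clk:1→0
  (1Δ to stable)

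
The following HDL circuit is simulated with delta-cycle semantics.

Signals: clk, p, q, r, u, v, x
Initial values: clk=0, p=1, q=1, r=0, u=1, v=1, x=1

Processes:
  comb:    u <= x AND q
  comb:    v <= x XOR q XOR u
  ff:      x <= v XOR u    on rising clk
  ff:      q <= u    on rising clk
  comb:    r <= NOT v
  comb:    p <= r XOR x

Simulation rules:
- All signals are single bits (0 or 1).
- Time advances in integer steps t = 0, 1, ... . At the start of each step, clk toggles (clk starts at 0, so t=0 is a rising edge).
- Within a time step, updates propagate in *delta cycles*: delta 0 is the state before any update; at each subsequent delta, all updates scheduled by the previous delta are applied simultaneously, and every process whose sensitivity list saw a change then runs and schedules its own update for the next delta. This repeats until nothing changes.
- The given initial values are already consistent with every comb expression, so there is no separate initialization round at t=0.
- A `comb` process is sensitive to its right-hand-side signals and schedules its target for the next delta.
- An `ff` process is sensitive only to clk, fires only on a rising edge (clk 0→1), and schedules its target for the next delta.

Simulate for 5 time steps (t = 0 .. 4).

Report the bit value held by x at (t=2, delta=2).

t=0 Δ0: clk=0 v=1 q=1 p=1 u=1 r=0 x=1
  Δ1: clk:0→1
  Δ2: x:1→0
  Δ3: v:1→0, p:1→0, u:1→0
  Δ4: v:0→1, r:0→1
  Δ5: p:0→1, r:1→0
  Δ6: p:1→0
  (6Δ to stable)
t=1 Δ0: clk=1 v=1 q=1 p=0 u=0 r=0 x=0
  Δ1: clk:1→0
  (1Δ to stable)
t=2 Δ0: clk=0 v=1 q=1 p=0 u=0 r=0 x=0
  Δ1: clk:0→1
  Δ2: q:1→0, x:0→1
  Δ3: p:0→1
  (3Δ to stable)
t=3 Δ0: clk=1 v=1 q=0 p=1 u=0 r=0 x=1
  Δ1: clk:1→0
  (1Δ to stable)
t=4 Δ0: clk=0 v=1 q=0 p=1 u=0 r=0 x=1
  Δ1: clk:0→1
  (1Δ to stable)

1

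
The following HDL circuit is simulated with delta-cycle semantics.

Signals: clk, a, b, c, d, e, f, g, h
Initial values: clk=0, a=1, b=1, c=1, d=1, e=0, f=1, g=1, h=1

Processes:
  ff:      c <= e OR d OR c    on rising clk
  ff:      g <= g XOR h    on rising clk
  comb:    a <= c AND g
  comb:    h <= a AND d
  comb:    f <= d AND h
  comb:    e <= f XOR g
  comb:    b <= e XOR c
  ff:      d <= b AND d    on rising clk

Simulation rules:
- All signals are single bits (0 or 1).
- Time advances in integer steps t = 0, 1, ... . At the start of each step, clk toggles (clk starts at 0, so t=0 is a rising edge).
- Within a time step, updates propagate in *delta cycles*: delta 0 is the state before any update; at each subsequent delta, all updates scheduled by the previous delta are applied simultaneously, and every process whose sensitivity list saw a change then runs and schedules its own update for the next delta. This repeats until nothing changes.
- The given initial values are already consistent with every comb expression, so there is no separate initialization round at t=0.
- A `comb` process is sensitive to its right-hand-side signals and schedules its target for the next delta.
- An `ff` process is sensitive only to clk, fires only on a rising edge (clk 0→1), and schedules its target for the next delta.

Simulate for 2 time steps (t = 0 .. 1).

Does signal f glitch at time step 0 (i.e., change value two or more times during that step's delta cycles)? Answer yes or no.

t0.Δ0 d=1 g=1 c=1 h=1 clk=0 e=0 a=1 f=1 b=1
t0.Δ1 d=1 g=1 c=1 h=1 clk=1 e=0 a=1 f=1 b=1
t0.Δ2 d=1 g=0 c=1 h=1 clk=1 e=0 a=1 f=1 b=1
t0.Δ3 d=1 g=0 c=1 h=1 clk=1 e=1 a=0 f=1 b=1
t0.Δ4 d=1 g=0 c=1 h=0 clk=1 e=1 a=0 f=1 b=0
t0.Δ5 d=1 g=0 c=1 h=0 clk=1 e=1 a=0 f=0 b=0
t0.Δ6 d=1 g=0 c=1 h=0 clk=1 e=0 a=0 f=0 b=0
t0.Δ7 d=1 g=0 c=1 h=0 clk=1 e=0 a=0 f=0 b=1
t1.Δ0 d=1 g=0 c=1 h=0 clk=1 e=0 a=0 f=0 b=1
t1.Δ1 d=1 g=0 c=1 h=0 clk=0 e=0 a=0 f=0 b=1

no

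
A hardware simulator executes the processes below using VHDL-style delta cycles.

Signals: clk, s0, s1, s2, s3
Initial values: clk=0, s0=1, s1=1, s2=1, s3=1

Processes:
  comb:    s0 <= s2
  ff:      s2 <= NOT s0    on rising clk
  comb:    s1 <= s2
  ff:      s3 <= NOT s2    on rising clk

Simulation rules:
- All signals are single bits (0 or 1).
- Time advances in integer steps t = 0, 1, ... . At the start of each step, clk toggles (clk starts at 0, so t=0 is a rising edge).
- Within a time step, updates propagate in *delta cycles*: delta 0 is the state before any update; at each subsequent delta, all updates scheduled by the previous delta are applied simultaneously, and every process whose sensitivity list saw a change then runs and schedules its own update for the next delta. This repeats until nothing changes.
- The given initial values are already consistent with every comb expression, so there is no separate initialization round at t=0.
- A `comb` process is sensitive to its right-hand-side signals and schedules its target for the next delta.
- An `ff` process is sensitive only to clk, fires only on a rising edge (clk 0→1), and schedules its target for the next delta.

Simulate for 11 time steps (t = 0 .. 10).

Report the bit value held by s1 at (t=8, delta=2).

[bits: s2,s3,clk,s0,s1]
t=0: Δ0=11011 Δ1=11111 Δ2=00111 Δ3=00100 | 3Δ
t=1: Δ0=00100 Δ1=00000 | 1Δ
t=2: Δ0=00000 Δ1=00100 Δ2=11100 Δ3=11111 | 3Δ
t=3: Δ0=11111 Δ1=11011 | 1Δ
t=4: Δ0=11011 Δ1=11111 Δ2=00111 Δ3=00100 | 3Δ
t=5: Δ0=00100 Δ1=00000 | 1Δ
t=6: Δ0=00000 Δ1=00100 Δ2=11100 Δ3=11111 | 3Δ
t=7: Δ0=11111 Δ1=11011 | 1Δ
t=8: Δ0=11011 Δ1=11111 Δ2=00111 Δ3=00100 | 3Δ
t=9: Δ0=00100 Δ1=00000 | 1Δ
t=10: Δ0=00000 Δ1=00100 Δ2=11100 Δ3=11111 | 3Δ

1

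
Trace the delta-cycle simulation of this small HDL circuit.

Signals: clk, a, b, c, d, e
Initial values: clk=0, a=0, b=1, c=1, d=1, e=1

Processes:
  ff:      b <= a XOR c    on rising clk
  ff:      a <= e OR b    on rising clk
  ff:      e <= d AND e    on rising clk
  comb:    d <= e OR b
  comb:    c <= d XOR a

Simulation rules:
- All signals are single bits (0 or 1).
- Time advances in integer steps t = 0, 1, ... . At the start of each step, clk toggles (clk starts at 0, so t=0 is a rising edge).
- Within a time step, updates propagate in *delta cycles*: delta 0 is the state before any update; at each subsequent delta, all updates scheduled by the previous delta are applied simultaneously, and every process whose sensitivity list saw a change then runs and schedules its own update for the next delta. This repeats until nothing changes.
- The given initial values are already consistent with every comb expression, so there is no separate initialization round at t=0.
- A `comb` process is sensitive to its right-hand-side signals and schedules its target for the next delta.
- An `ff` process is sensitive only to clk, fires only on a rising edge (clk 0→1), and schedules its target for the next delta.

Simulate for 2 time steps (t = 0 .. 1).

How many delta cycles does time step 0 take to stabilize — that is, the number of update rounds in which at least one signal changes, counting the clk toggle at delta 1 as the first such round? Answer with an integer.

3

[bits: c,e,a,d,b,clk]
t=0: Δ0=110110 Δ1=110111 Δ2=111111 Δ3=011111 | 3Δ
t=1: Δ0=011111 Δ1=011110 | 1Δ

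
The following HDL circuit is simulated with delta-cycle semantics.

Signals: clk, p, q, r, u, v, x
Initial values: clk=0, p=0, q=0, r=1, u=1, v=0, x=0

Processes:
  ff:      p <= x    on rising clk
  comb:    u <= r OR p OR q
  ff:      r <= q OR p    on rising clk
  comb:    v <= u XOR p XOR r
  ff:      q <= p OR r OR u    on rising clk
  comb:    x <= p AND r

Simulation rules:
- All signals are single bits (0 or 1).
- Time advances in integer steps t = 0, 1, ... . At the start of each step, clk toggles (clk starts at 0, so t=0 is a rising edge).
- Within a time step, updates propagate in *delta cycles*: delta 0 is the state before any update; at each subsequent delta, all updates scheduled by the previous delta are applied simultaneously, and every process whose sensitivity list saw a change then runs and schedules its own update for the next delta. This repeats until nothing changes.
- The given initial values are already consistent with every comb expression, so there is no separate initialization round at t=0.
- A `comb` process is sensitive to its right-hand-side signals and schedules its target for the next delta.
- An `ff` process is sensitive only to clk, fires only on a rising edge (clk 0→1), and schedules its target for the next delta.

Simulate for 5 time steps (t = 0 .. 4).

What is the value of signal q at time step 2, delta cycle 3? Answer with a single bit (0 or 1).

t=0 Δ0: x=0 clk=0 q=0 v=0 u=1 r=1 p=0
  Δ1: clk:0→1
  Δ2: q:0→1, r:1→0
  Δ3: v:0→1
  (3Δ to stable)
t=1 Δ0: x=0 clk=1 q=1 v=1 u=1 r=0 p=0
  Δ1: clk:1→0
  (1Δ to stable)
t=2 Δ0: x=0 clk=0 q=1 v=1 u=1 r=0 p=0
  Δ1: clk:0→1
  Δ2: r:0→1
  Δ3: v:1→0
  (3Δ to stable)
t=3 Δ0: x=0 clk=1 q=1 v=0 u=1 r=1 p=0
  Δ1: clk:1→0
  (1Δ to stable)
t=4 Δ0: x=0 clk=0 q=1 v=0 u=1 r=1 p=0
  Δ1: clk:0→1
  (1Δ to stable)

1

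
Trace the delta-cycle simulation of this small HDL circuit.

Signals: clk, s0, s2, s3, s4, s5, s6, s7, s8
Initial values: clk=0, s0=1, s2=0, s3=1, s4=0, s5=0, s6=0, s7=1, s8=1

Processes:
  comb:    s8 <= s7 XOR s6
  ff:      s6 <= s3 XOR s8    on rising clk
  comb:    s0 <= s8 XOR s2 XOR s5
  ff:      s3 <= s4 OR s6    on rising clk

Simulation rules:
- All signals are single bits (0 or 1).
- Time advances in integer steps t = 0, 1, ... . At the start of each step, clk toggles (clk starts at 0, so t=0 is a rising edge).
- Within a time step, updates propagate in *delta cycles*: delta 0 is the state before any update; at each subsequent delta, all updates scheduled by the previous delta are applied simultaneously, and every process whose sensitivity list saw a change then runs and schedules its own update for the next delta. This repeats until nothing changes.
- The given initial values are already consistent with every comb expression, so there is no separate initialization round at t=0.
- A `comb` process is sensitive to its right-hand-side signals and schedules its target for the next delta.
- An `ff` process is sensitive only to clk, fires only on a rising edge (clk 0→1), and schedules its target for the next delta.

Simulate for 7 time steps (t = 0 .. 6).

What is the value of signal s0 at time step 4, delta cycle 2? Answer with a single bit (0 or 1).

t0.Δ0 clk=0 s6=0 s8=1 s5=0 s7=1 s0=1 s3=1 s2=0 s4=0
t0.Δ1 clk=1 s6=0 s8=1 s5=0 s7=1 s0=1 s3=1 s2=0 s4=0
t0.Δ2 clk=1 s6=0 s8=1 s5=0 s7=1 s0=1 s3=0 s2=0 s4=0
t1.Δ0 clk=1 s6=0 s8=1 s5=0 s7=1 s0=1 s3=0 s2=0 s4=0
t1.Δ1 clk=0 s6=0 s8=1 s5=0 s7=1 s0=1 s3=0 s2=0 s4=0
t2.Δ0 clk=0 s6=0 s8=1 s5=0 s7=1 s0=1 s3=0 s2=0 s4=0
t2.Δ1 clk=1 s6=0 s8=1 s5=0 s7=1 s0=1 s3=0 s2=0 s4=0
t2.Δ2 clk=1 s6=1 s8=1 s5=0 s7=1 s0=1 s3=0 s2=0 s4=0
t2.Δ3 clk=1 s6=1 s8=0 s5=0 s7=1 s0=1 s3=0 s2=0 s4=0
t2.Δ4 clk=1 s6=1 s8=0 s5=0 s7=1 s0=0 s3=0 s2=0 s4=0
t3.Δ0 clk=1 s6=1 s8=0 s5=0 s7=1 s0=0 s3=0 s2=0 s4=0
t3.Δ1 clk=0 s6=1 s8=0 s5=0 s7=1 s0=0 s3=0 s2=0 s4=0
t4.Δ0 clk=0 s6=1 s8=0 s5=0 s7=1 s0=0 s3=0 s2=0 s4=0
t4.Δ1 clk=1 s6=1 s8=0 s5=0 s7=1 s0=0 s3=0 s2=0 s4=0
t4.Δ2 clk=1 s6=0 s8=0 s5=0 s7=1 s0=0 s3=1 s2=0 s4=0
t4.Δ3 clk=1 s6=0 s8=1 s5=0 s7=1 s0=0 s3=1 s2=0 s4=0
t4.Δ4 clk=1 s6=0 s8=1 s5=0 s7=1 s0=1 s3=1 s2=0 s4=0
t5.Δ0 clk=1 s6=0 s8=1 s5=0 s7=1 s0=1 s3=1 s2=0 s4=0
t5.Δ1 clk=0 s6=0 s8=1 s5=0 s7=1 s0=1 s3=1 s2=0 s4=0
t6.Δ0 clk=0 s6=0 s8=1 s5=0 s7=1 s0=1 s3=1 s2=0 s4=0
t6.Δ1 clk=1 s6=0 s8=1 s5=0 s7=1 s0=1 s3=1 s2=0 s4=0
t6.Δ2 clk=1 s6=0 s8=1 s5=0 s7=1 s0=1 s3=0 s2=0 s4=0

0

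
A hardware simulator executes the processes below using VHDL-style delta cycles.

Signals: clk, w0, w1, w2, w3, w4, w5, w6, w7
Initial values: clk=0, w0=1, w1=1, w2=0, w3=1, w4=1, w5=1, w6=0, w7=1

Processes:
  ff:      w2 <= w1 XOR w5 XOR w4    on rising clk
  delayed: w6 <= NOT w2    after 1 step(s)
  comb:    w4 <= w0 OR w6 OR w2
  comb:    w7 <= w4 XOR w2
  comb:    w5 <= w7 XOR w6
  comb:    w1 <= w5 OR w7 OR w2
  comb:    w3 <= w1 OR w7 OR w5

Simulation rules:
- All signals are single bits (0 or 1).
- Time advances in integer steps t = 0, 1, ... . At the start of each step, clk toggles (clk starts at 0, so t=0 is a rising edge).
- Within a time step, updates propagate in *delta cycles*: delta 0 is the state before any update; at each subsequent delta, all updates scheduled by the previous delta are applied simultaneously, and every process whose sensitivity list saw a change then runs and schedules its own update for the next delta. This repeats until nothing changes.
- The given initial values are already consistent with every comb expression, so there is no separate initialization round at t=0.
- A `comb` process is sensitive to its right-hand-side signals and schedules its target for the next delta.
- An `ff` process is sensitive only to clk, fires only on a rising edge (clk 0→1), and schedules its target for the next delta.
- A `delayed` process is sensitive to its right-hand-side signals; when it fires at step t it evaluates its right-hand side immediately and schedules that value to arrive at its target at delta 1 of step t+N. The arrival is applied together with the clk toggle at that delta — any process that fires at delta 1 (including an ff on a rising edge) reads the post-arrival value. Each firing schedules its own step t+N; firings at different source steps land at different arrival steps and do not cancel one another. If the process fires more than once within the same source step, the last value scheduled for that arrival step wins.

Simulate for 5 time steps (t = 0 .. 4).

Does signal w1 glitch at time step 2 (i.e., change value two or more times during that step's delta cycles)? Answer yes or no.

yes

t0.Δ0 w5=1 w7=1 w4=1 w1=1 clk=0 w2=0 w3=1 w6=0 w0=1
t0.Δ1 w5=1 w7=1 w4=1 w1=1 clk=1 w2=0 w3=1 w6=0 w0=1
t0.Δ2 w5=1 w7=1 w4=1 w1=1 clk=1 w2=1 w3=1 w6=0 w0=1
t0.Δ3 w5=1 w7=0 w4=1 w1=1 clk=1 w2=1 w3=1 w6=0 w0=1
t0.Δ4 w5=0 w7=0 w4=1 w1=1 clk=1 w2=1 w3=1 w6=0 w0=1
t1.Δ0 w5=0 w7=0 w4=1 w1=1 clk=1 w2=1 w3=1 w6=0 w0=1
t1.Δ1 w5=0 w7=0 w4=1 w1=1 clk=0 w2=1 w3=1 w6=0 w0=1
t2.Δ0 w5=0 w7=0 w4=1 w1=1 clk=0 w2=1 w3=1 w6=0 w0=1
t2.Δ1 w5=0 w7=0 w4=1 w1=1 clk=1 w2=1 w3=1 w6=0 w0=1
t2.Δ2 w5=0 w7=0 w4=1 w1=1 clk=1 w2=0 w3=1 w6=0 w0=1
t2.Δ3 w5=0 w7=1 w4=1 w1=0 clk=1 w2=0 w3=1 w6=0 w0=1
t2.Δ4 w5=1 w7=1 w4=1 w1=1 clk=1 w2=0 w3=1 w6=0 w0=1
t3.Δ0 w5=1 w7=1 w4=1 w1=1 clk=1 w2=0 w3=1 w6=0 w0=1
t3.Δ1 w5=1 w7=1 w4=1 w1=1 clk=0 w2=0 w3=1 w6=1 w0=1
t3.Δ2 w5=0 w7=1 w4=1 w1=1 clk=0 w2=0 w3=1 w6=1 w0=1
t4.Δ0 w5=0 w7=1 w4=1 w1=1 clk=0 w2=0 w3=1 w6=1 w0=1
t4.Δ1 w5=0 w7=1 w4=1 w1=1 clk=1 w2=0 w3=1 w6=1 w0=1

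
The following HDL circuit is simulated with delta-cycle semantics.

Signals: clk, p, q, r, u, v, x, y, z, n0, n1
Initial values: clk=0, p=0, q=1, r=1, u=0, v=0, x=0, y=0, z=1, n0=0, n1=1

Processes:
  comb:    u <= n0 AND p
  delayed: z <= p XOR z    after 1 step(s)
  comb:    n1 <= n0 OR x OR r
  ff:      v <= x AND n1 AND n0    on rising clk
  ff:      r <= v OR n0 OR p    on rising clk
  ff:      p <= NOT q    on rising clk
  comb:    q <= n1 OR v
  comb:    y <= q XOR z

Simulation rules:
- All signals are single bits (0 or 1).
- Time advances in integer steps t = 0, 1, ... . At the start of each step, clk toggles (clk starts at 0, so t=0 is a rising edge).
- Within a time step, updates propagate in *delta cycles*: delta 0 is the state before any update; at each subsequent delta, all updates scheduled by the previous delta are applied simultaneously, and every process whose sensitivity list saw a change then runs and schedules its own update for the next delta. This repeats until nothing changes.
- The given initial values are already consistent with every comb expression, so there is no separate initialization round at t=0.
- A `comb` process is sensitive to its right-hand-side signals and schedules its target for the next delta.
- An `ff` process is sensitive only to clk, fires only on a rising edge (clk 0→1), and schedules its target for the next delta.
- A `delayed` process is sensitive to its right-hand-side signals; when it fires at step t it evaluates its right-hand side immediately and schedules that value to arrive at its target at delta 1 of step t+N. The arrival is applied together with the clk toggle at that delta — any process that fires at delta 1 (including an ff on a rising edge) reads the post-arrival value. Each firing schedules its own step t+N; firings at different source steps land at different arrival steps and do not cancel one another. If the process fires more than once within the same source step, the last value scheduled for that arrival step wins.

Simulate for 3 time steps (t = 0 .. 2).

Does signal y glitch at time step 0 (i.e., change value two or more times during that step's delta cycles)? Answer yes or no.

t0.Δ0 z=1 clk=0 v=0 q=1 y=0 p=0 x=0 n1=1 u=0 n0=0 r=1
t0.Δ1 z=1 clk=1 v=0 q=1 y=0 p=0 x=0 n1=1 u=0 n0=0 r=1
t0.Δ2 z=1 clk=1 v=0 q=1 y=0 p=0 x=0 n1=1 u=0 n0=0 r=0
t0.Δ3 z=1 clk=1 v=0 q=1 y=0 p=0 x=0 n1=0 u=0 n0=0 r=0
t0.Δ4 z=1 clk=1 v=0 q=0 y=0 p=0 x=0 n1=0 u=0 n0=0 r=0
t0.Δ5 z=1 clk=1 v=0 q=0 y=1 p=0 x=0 n1=0 u=0 n0=0 r=0
t1.Δ0 z=1 clk=1 v=0 q=0 y=1 p=0 x=0 n1=0 u=0 n0=0 r=0
t1.Δ1 z=1 clk=0 v=0 q=0 y=1 p=0 x=0 n1=0 u=0 n0=0 r=0
t2.Δ0 z=1 clk=0 v=0 q=0 y=1 p=0 x=0 n1=0 u=0 n0=0 r=0
t2.Δ1 z=1 clk=1 v=0 q=0 y=1 p=0 x=0 n1=0 u=0 n0=0 r=0
t2.Δ2 z=1 clk=1 v=0 q=0 y=1 p=1 x=0 n1=0 u=0 n0=0 r=0

no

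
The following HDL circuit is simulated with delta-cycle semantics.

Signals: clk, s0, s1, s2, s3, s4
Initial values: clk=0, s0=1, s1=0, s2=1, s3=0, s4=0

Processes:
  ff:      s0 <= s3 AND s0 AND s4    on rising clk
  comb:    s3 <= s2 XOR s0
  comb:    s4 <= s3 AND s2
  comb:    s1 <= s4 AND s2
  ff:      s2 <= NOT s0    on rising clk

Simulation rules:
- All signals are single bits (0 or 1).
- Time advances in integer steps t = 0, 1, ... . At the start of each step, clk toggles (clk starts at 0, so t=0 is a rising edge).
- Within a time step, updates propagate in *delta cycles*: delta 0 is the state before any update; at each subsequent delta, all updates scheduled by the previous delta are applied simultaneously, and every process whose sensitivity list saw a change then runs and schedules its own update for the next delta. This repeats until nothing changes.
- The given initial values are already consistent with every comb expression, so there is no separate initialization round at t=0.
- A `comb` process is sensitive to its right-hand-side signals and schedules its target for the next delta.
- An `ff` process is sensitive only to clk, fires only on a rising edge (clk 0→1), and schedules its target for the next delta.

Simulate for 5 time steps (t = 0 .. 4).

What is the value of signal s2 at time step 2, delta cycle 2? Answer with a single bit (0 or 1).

1

[bits: s1,clk,s2,s3,s0,s4]
t=0: Δ0=001010 Δ1=011010 Δ2=010000 | 2Δ
t=1: Δ0=010000 Δ1=000000 | 1Δ
t=2: Δ0=000000 Δ1=010000 Δ2=011000 Δ3=011100 Δ4=011101 Δ5=111101 | 5Δ
t=3: Δ0=111101 Δ1=101101 | 1Δ
t=4: Δ0=101101 Δ1=111101 | 1Δ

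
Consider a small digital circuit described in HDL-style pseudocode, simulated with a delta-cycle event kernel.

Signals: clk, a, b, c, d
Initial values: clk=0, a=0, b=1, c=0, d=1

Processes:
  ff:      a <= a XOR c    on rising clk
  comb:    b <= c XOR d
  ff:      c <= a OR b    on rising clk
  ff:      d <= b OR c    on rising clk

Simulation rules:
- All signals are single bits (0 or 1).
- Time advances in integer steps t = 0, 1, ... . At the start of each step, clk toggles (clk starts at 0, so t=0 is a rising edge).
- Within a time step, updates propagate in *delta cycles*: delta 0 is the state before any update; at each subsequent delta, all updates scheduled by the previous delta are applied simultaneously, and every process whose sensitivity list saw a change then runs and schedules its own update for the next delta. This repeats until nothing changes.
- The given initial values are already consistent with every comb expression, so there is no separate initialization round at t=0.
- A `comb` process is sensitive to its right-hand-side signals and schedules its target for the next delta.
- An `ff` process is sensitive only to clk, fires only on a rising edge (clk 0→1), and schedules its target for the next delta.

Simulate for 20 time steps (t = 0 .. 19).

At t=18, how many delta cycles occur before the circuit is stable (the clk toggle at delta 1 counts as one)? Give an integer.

t0.Δ0 a=0 clk=0 c=0 d=1 b=1
t0.Δ1 a=0 clk=1 c=0 d=1 b=1
t0.Δ2 a=0 clk=1 c=1 d=1 b=1
t0.Δ3 a=0 clk=1 c=1 d=1 b=0
t1.Δ0 a=0 clk=1 c=1 d=1 b=0
t1.Δ1 a=0 clk=0 c=1 d=1 b=0
t2.Δ0 a=0 clk=0 c=1 d=1 b=0
t2.Δ1 a=0 clk=1 c=1 d=1 b=0
t2.Δ2 a=1 clk=1 c=0 d=1 b=0
t2.Δ3 a=1 clk=1 c=0 d=1 b=1
t3.Δ0 a=1 clk=1 c=0 d=1 b=1
t3.Δ1 a=1 clk=0 c=0 d=1 b=1
t4.Δ0 a=1 clk=0 c=0 d=1 b=1
t4.Δ1 a=1 clk=1 c=0 d=1 b=1
t4.Δ2 a=1 clk=1 c=1 d=1 b=1
t4.Δ3 a=1 clk=1 c=1 d=1 b=0
t5.Δ0 a=1 clk=1 c=1 d=1 b=0
t5.Δ1 a=1 clk=0 c=1 d=1 b=0
t6.Δ0 a=1 clk=0 c=1 d=1 b=0
t6.Δ1 a=1 clk=1 c=1 d=1 b=0
t6.Δ2 a=0 clk=1 c=1 d=1 b=0
t7.Δ0 a=0 clk=1 c=1 d=1 b=0
t7.Δ1 a=0 clk=0 c=1 d=1 b=0
t8.Δ0 a=0 clk=0 c=1 d=1 b=0
t8.Δ1 a=0 clk=1 c=1 d=1 b=0
t8.Δ2 a=1 clk=1 c=0 d=1 b=0
t8.Δ3 a=1 clk=1 c=0 d=1 b=1
t9.Δ0 a=1 clk=1 c=0 d=1 b=1
t9.Δ1 a=1 clk=0 c=0 d=1 b=1
t10.Δ0 a=1 clk=0 c=0 d=1 b=1
t10.Δ1 a=1 clk=1 c=0 d=1 b=1
t10.Δ2 a=1 clk=1 c=1 d=1 b=1
t10.Δ3 a=1 clk=1 c=1 d=1 b=0
t11.Δ0 a=1 clk=1 c=1 d=1 b=0
t11.Δ1 a=1 clk=0 c=1 d=1 b=0
t12.Δ0 a=1 clk=0 c=1 d=1 b=0
t12.Δ1 a=1 clk=1 c=1 d=1 b=0
t12.Δ2 a=0 clk=1 c=1 d=1 b=0
t13.Δ0 a=0 clk=1 c=1 d=1 b=0
t13.Δ1 a=0 clk=0 c=1 d=1 b=0
t14.Δ0 a=0 clk=0 c=1 d=1 b=0
t14.Δ1 a=0 clk=1 c=1 d=1 b=0
t14.Δ2 a=1 clk=1 c=0 d=1 b=0
t14.Δ3 a=1 clk=1 c=0 d=1 b=1
t15.Δ0 a=1 clk=1 c=0 d=1 b=1
t15.Δ1 a=1 clk=0 c=0 d=1 b=1
t16.Δ0 a=1 clk=0 c=0 d=1 b=1
t16.Δ1 a=1 clk=1 c=0 d=1 b=1
t16.Δ2 a=1 clk=1 c=1 d=1 b=1
t16.Δ3 a=1 clk=1 c=1 d=1 b=0
t17.Δ0 a=1 clk=1 c=1 d=1 b=0
t17.Δ1 a=1 clk=0 c=1 d=1 b=0
t18.Δ0 a=1 clk=0 c=1 d=1 b=0
t18.Δ1 a=1 clk=1 c=1 d=1 b=0
t18.Δ2 a=0 clk=1 c=1 d=1 b=0
t19.Δ0 a=0 clk=1 c=1 d=1 b=0
t19.Δ1 a=0 clk=0 c=1 d=1 b=0

2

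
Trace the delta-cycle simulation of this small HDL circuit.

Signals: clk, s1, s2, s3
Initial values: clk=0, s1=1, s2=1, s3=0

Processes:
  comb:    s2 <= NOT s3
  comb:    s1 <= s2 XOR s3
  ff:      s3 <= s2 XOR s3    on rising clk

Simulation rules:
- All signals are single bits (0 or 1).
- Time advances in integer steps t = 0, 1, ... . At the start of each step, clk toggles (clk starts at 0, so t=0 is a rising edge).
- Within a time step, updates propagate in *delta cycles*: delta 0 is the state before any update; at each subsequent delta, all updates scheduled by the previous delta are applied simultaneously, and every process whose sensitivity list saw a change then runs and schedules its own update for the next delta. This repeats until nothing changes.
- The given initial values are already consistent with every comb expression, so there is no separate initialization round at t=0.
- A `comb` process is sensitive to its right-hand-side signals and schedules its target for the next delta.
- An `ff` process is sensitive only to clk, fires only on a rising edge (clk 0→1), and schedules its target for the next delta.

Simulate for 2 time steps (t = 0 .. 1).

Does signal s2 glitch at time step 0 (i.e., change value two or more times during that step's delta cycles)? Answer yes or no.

no

t0.Δ0 clk=0 s3=0 s2=1 s1=1
t0.Δ1 clk=1 s3=0 s2=1 s1=1
t0.Δ2 clk=1 s3=1 s2=1 s1=1
t0.Δ3 clk=1 s3=1 s2=0 s1=0
t0.Δ4 clk=1 s3=1 s2=0 s1=1
t1.Δ0 clk=1 s3=1 s2=0 s1=1
t1.Δ1 clk=0 s3=1 s2=0 s1=1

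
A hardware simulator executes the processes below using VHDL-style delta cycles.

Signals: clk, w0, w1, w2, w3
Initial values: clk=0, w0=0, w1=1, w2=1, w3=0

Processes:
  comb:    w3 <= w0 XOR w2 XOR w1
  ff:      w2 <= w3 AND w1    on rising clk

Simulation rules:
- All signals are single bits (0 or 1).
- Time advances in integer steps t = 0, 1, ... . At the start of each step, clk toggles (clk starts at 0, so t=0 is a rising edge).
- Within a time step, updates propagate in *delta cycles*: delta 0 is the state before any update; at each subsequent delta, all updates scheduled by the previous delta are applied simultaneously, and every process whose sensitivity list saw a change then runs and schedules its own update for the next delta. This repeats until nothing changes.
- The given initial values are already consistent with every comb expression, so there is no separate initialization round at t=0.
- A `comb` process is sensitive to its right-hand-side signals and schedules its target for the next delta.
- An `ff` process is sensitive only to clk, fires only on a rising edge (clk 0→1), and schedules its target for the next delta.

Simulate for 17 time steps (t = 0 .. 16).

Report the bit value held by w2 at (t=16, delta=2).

t0.Δ0 w2=1 w0=0 w3=0 clk=0 w1=1
t0.Δ1 w2=1 w0=0 w3=0 clk=1 w1=1
t0.Δ2 w2=0 w0=0 w3=0 clk=1 w1=1
t0.Δ3 w2=0 w0=0 w3=1 clk=1 w1=1
t1.Δ0 w2=0 w0=0 w3=1 clk=1 w1=1
t1.Δ1 w2=0 w0=0 w3=1 clk=0 w1=1
t2.Δ0 w2=0 w0=0 w3=1 clk=0 w1=1
t2.Δ1 w2=0 w0=0 w3=1 clk=1 w1=1
t2.Δ2 w2=1 w0=0 w3=1 clk=1 w1=1
t2.Δ3 w2=1 w0=0 w3=0 clk=1 w1=1
t3.Δ0 w2=1 w0=0 w3=0 clk=1 w1=1
t3.Δ1 w2=1 w0=0 w3=0 clk=0 w1=1
t4.Δ0 w2=1 w0=0 w3=0 clk=0 w1=1
t4.Δ1 w2=1 w0=0 w3=0 clk=1 w1=1
t4.Δ2 w2=0 w0=0 w3=0 clk=1 w1=1
t4.Δ3 w2=0 w0=0 w3=1 clk=1 w1=1
t5.Δ0 w2=0 w0=0 w3=1 clk=1 w1=1
t5.Δ1 w2=0 w0=0 w3=1 clk=0 w1=1
t6.Δ0 w2=0 w0=0 w3=1 clk=0 w1=1
t6.Δ1 w2=0 w0=0 w3=1 clk=1 w1=1
t6.Δ2 w2=1 w0=0 w3=1 clk=1 w1=1
t6.Δ3 w2=1 w0=0 w3=0 clk=1 w1=1
t7.Δ0 w2=1 w0=0 w3=0 clk=1 w1=1
t7.Δ1 w2=1 w0=0 w3=0 clk=0 w1=1
t8.Δ0 w2=1 w0=0 w3=0 clk=0 w1=1
t8.Δ1 w2=1 w0=0 w3=0 clk=1 w1=1
t8.Δ2 w2=0 w0=0 w3=0 clk=1 w1=1
t8.Δ3 w2=0 w0=0 w3=1 clk=1 w1=1
t9.Δ0 w2=0 w0=0 w3=1 clk=1 w1=1
t9.Δ1 w2=0 w0=0 w3=1 clk=0 w1=1
t10.Δ0 w2=0 w0=0 w3=1 clk=0 w1=1
t10.Δ1 w2=0 w0=0 w3=1 clk=1 w1=1
t10.Δ2 w2=1 w0=0 w3=1 clk=1 w1=1
t10.Δ3 w2=1 w0=0 w3=0 clk=1 w1=1
t11.Δ0 w2=1 w0=0 w3=0 clk=1 w1=1
t11.Δ1 w2=1 w0=0 w3=0 clk=0 w1=1
t12.Δ0 w2=1 w0=0 w3=0 clk=0 w1=1
t12.Δ1 w2=1 w0=0 w3=0 clk=1 w1=1
t12.Δ2 w2=0 w0=0 w3=0 clk=1 w1=1
t12.Δ3 w2=0 w0=0 w3=1 clk=1 w1=1
t13.Δ0 w2=0 w0=0 w3=1 clk=1 w1=1
t13.Δ1 w2=0 w0=0 w3=1 clk=0 w1=1
t14.Δ0 w2=0 w0=0 w3=1 clk=0 w1=1
t14.Δ1 w2=0 w0=0 w3=1 clk=1 w1=1
t14.Δ2 w2=1 w0=0 w3=1 clk=1 w1=1
t14.Δ3 w2=1 w0=0 w3=0 clk=1 w1=1
t15.Δ0 w2=1 w0=0 w3=0 clk=1 w1=1
t15.Δ1 w2=1 w0=0 w3=0 clk=0 w1=1
t16.Δ0 w2=1 w0=0 w3=0 clk=0 w1=1
t16.Δ1 w2=1 w0=0 w3=0 clk=1 w1=1
t16.Δ2 w2=0 w0=0 w3=0 clk=1 w1=1
t16.Δ3 w2=0 w0=0 w3=1 clk=1 w1=1

0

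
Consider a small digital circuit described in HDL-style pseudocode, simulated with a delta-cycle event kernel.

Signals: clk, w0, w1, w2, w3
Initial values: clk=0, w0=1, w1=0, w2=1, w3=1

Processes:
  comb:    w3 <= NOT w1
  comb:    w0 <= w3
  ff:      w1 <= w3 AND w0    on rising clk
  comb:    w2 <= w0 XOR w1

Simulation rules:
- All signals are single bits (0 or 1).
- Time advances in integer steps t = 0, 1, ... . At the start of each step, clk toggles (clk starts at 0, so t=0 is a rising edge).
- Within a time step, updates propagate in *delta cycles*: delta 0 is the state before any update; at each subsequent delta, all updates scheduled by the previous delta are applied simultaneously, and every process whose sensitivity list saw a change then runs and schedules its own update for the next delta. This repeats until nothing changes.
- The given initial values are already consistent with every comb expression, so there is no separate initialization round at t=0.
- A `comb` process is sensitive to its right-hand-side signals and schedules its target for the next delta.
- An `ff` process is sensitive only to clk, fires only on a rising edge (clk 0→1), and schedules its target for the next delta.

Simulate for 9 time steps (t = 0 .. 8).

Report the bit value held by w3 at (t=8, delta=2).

[bits: w1,w2,w3,clk,w0]
t=0: Δ0=01101 Δ1=01111 Δ2=11111 Δ3=10011 Δ4=10010 Δ5=11010 | 5Δ
t=1: Δ0=11010 Δ1=11000 | 1Δ
t=2: Δ0=11000 Δ1=11010 Δ2=01010 Δ3=00110 Δ4=00111 Δ5=01111 | 5Δ
t=3: Δ0=01111 Δ1=01101 | 1Δ
t=4: Δ0=01101 Δ1=01111 Δ2=11111 Δ3=10011 Δ4=10010 Δ5=11010 | 5Δ
t=5: Δ0=11010 Δ1=11000 | 1Δ
t=6: Δ0=11000 Δ1=11010 Δ2=01010 Δ3=00110 Δ4=00111 Δ5=01111 | 5Δ
t=7: Δ0=01111 Δ1=01101 | 1Δ
t=8: Δ0=01101 Δ1=01111 Δ2=11111 Δ3=10011 Δ4=10010 Δ5=11010 | 5Δ

1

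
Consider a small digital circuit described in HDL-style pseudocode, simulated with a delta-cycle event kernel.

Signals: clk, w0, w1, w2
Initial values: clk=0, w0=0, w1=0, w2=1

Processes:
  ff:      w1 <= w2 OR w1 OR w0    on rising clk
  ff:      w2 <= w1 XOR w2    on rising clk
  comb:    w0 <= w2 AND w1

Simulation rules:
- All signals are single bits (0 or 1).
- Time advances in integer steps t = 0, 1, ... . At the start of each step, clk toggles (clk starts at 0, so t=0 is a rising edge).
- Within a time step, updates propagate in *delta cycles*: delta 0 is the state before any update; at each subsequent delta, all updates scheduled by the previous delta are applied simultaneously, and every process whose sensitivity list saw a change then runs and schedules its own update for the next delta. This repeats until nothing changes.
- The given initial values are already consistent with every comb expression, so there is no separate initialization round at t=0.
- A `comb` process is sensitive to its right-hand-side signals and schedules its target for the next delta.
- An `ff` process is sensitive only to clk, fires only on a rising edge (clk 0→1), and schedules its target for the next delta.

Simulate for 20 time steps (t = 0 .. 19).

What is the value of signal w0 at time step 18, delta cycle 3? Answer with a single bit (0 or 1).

0

t0.Δ0 w2=1 w0=0 clk=0 w1=0
t0.Δ1 w2=1 w0=0 clk=1 w1=0
t0.Δ2 w2=1 w0=0 clk=1 w1=1
t0.Δ3 w2=1 w0=1 clk=1 w1=1
t1.Δ0 w2=1 w0=1 clk=1 w1=1
t1.Δ1 w2=1 w0=1 clk=0 w1=1
t2.Δ0 w2=1 w0=1 clk=0 w1=1
t2.Δ1 w2=1 w0=1 clk=1 w1=1
t2.Δ2 w2=0 w0=1 clk=1 w1=1
t2.Δ3 w2=0 w0=0 clk=1 w1=1
t3.Δ0 w2=0 w0=0 clk=1 w1=1
t3.Δ1 w2=0 w0=0 clk=0 w1=1
t4.Δ0 w2=0 w0=0 clk=0 w1=1
t4.Δ1 w2=0 w0=0 clk=1 w1=1
t4.Δ2 w2=1 w0=0 clk=1 w1=1
t4.Δ3 w2=1 w0=1 clk=1 w1=1
t5.Δ0 w2=1 w0=1 clk=1 w1=1
t5.Δ1 w2=1 w0=1 clk=0 w1=1
t6.Δ0 w2=1 w0=1 clk=0 w1=1
t6.Δ1 w2=1 w0=1 clk=1 w1=1
t6.Δ2 w2=0 w0=1 clk=1 w1=1
t6.Δ3 w2=0 w0=0 clk=1 w1=1
t7.Δ0 w2=0 w0=0 clk=1 w1=1
t7.Δ1 w2=0 w0=0 clk=0 w1=1
t8.Δ0 w2=0 w0=0 clk=0 w1=1
t8.Δ1 w2=0 w0=0 clk=1 w1=1
t8.Δ2 w2=1 w0=0 clk=1 w1=1
t8.Δ3 w2=1 w0=1 clk=1 w1=1
t9.Δ0 w2=1 w0=1 clk=1 w1=1
t9.Δ1 w2=1 w0=1 clk=0 w1=1
t10.Δ0 w2=1 w0=1 clk=0 w1=1
t10.Δ1 w2=1 w0=1 clk=1 w1=1
t10.Δ2 w2=0 w0=1 clk=1 w1=1
t10.Δ3 w2=0 w0=0 clk=1 w1=1
t11.Δ0 w2=0 w0=0 clk=1 w1=1
t11.Δ1 w2=0 w0=0 clk=0 w1=1
t12.Δ0 w2=0 w0=0 clk=0 w1=1
t12.Δ1 w2=0 w0=0 clk=1 w1=1
t12.Δ2 w2=1 w0=0 clk=1 w1=1
t12.Δ3 w2=1 w0=1 clk=1 w1=1
t13.Δ0 w2=1 w0=1 clk=1 w1=1
t13.Δ1 w2=1 w0=1 clk=0 w1=1
t14.Δ0 w2=1 w0=1 clk=0 w1=1
t14.Δ1 w2=1 w0=1 clk=1 w1=1
t14.Δ2 w2=0 w0=1 clk=1 w1=1
t14.Δ3 w2=0 w0=0 clk=1 w1=1
t15.Δ0 w2=0 w0=0 clk=1 w1=1
t15.Δ1 w2=0 w0=0 clk=0 w1=1
t16.Δ0 w2=0 w0=0 clk=0 w1=1
t16.Δ1 w2=0 w0=0 clk=1 w1=1
t16.Δ2 w2=1 w0=0 clk=1 w1=1
t16.Δ3 w2=1 w0=1 clk=1 w1=1
t17.Δ0 w2=1 w0=1 clk=1 w1=1
t17.Δ1 w2=1 w0=1 clk=0 w1=1
t18.Δ0 w2=1 w0=1 clk=0 w1=1
t18.Δ1 w2=1 w0=1 clk=1 w1=1
t18.Δ2 w2=0 w0=1 clk=1 w1=1
t18.Δ3 w2=0 w0=0 clk=1 w1=1
t19.Δ0 w2=0 w0=0 clk=1 w1=1
t19.Δ1 w2=0 w0=0 clk=0 w1=1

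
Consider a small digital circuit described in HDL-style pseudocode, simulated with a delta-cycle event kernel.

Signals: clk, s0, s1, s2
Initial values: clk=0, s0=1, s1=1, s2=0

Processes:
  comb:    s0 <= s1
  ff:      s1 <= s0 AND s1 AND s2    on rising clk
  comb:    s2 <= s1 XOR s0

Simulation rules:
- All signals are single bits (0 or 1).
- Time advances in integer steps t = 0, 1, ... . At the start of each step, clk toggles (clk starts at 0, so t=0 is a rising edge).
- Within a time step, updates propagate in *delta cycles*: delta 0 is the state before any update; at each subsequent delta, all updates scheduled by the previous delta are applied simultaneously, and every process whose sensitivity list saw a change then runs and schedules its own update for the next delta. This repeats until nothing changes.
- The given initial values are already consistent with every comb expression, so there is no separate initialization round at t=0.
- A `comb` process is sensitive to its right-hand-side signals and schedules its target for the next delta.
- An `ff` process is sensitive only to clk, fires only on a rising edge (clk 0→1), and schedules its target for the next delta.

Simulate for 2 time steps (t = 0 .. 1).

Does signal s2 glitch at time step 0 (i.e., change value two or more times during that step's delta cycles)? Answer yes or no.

yes

t0.Δ0 s0=1 s2=0 clk=0 s1=1
t0.Δ1 s0=1 s2=0 clk=1 s1=1
t0.Δ2 s0=1 s2=0 clk=1 s1=0
t0.Δ3 s0=0 s2=1 clk=1 s1=0
t0.Δ4 s0=0 s2=0 clk=1 s1=0
t1.Δ0 s0=0 s2=0 clk=1 s1=0
t1.Δ1 s0=0 s2=0 clk=0 s1=0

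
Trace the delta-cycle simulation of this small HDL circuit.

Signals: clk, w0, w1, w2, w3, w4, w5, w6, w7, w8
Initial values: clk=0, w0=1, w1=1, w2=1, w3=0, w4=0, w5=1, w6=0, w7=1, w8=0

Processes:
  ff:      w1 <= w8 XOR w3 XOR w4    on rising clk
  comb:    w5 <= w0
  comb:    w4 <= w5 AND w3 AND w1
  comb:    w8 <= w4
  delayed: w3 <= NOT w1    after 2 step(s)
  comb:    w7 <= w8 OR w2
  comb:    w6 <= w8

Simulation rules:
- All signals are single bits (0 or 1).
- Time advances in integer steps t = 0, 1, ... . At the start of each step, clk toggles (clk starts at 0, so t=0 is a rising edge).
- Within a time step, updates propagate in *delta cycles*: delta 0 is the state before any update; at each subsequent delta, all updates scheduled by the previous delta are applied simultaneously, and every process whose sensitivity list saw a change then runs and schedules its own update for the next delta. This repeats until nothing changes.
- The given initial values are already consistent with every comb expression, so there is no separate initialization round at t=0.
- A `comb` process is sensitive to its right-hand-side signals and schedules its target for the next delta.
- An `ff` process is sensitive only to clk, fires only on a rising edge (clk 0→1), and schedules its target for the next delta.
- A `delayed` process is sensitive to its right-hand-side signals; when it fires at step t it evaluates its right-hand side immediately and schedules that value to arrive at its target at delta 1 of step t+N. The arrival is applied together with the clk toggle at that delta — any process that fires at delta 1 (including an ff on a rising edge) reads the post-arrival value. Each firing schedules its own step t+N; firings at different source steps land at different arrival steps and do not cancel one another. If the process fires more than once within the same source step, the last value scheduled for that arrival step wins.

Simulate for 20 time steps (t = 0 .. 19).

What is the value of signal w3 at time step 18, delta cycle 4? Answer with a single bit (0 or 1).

t=0 Δ0: clk=0 w5=1 w8=0 w6=0 w3=0 w2=1 w1=1 w0=1 w7=1 w4=0
  Δ1: clk:0→1
  Δ2: w1:1→0
  (2Δ to stable)
t=1 Δ0: clk=1 w5=1 w8=0 w6=0 w3=0 w2=1 w1=0 w0=1 w7=1 w4=0
  Δ1: clk:1→0
  (1Δ to stable)
t=2 Δ0: clk=0 w5=1 w8=0 w6=0 w3=0 w2=1 w1=0 w0=1 w7=1 w4=0
  Δ1: clk:0→1, w3:0→1
  Δ2: w1:0→1
  Δ3: w4:0→1
  Δ4: w8:0→1
  Δ5: w6:0→1
  (5Δ to stable)
t=3 Δ0: clk=1 w5=1 w8=1 w6=1 w3=1 w2=1 w1=1 w0=1 w7=1 w4=1
  Δ1: clk:1→0
  (1Δ to stable)
t=4 Δ0: clk=0 w5=1 w8=1 w6=1 w3=1 w2=1 w1=1 w0=1 w7=1 w4=1
  Δ1: clk:0→1, w3:1→0
  Δ2: w1:1→0, w4:1→0
  Δ3: w8:1→0
  Δ4: w6:1→0
  (4Δ to stable)
t=5 Δ0: clk=1 w5=1 w8=0 w6=0 w3=0 w2=1 w1=0 w0=1 w7=1 w4=0
  Δ1: clk:1→0
  (1Δ to stable)
t=6 Δ0: clk=0 w5=1 w8=0 w6=0 w3=0 w2=1 w1=0 w0=1 w7=1 w4=0
  Δ1: clk:0→1, w3:0→1
  Δ2: w1:0→1
  Δ3: w4:0→1
  Δ4: w8:0→1
  Δ5: w6:0→1
  (5Δ to stable)
t=7 Δ0: clk=1 w5=1 w8=1 w6=1 w3=1 w2=1 w1=1 w0=1 w7=1 w4=1
  Δ1: clk:1→0
  (1Δ to stable)
t=8 Δ0: clk=0 w5=1 w8=1 w6=1 w3=1 w2=1 w1=1 w0=1 w7=1 w4=1
  Δ1: clk:0→1, w3:1→0
  Δ2: w1:1→0, w4:1→0
  Δ3: w8:1→0
  Δ4: w6:1→0
  (4Δ to stable)
t=9 Δ0: clk=1 w5=1 w8=0 w6=0 w3=0 w2=1 w1=0 w0=1 w7=1 w4=0
  Δ1: clk:1→0
  (1Δ to stable)
t=10 Δ0: clk=0 w5=1 w8=0 w6=0 w3=0 w2=1 w1=0 w0=1 w7=1 w4=0
  Δ1: clk:0→1, w3:0→1
  Δ2: w1:0→1
  Δ3: w4:0→1
  Δ4: w8:0→1
  Δ5: w6:0→1
  (5Δ to stable)
t=11 Δ0: clk=1 w5=1 w8=1 w6=1 w3=1 w2=1 w1=1 w0=1 w7=1 w4=1
  Δ1: clk:1→0
  (1Δ to stable)
t=12 Δ0: clk=0 w5=1 w8=1 w6=1 w3=1 w2=1 w1=1 w0=1 w7=1 w4=1
  Δ1: clk:0→1, w3:1→0
  Δ2: w1:1→0, w4:1→0
  Δ3: w8:1→0
  Δ4: w6:1→0
  (4Δ to stable)
t=13 Δ0: clk=1 w5=1 w8=0 w6=0 w3=0 w2=1 w1=0 w0=1 w7=1 w4=0
  Δ1: clk:1→0
  (1Δ to stable)
t=14 Δ0: clk=0 w5=1 w8=0 w6=0 w3=0 w2=1 w1=0 w0=1 w7=1 w4=0
  Δ1: clk:0→1, w3:0→1
  Δ2: w1:0→1
  Δ3: w4:0→1
  Δ4: w8:0→1
  Δ5: w6:0→1
  (5Δ to stable)
t=15 Δ0: clk=1 w5=1 w8=1 w6=1 w3=1 w2=1 w1=1 w0=1 w7=1 w4=1
  Δ1: clk:1→0
  (1Δ to stable)
t=16 Δ0: clk=0 w5=1 w8=1 w6=1 w3=1 w2=1 w1=1 w0=1 w7=1 w4=1
  Δ1: clk:0→1, w3:1→0
  Δ2: w1:1→0, w4:1→0
  Δ3: w8:1→0
  Δ4: w6:1→0
  (4Δ to stable)
t=17 Δ0: clk=1 w5=1 w8=0 w6=0 w3=0 w2=1 w1=0 w0=1 w7=1 w4=0
  Δ1: clk:1→0
  (1Δ to stable)
t=18 Δ0: clk=0 w5=1 w8=0 w6=0 w3=0 w2=1 w1=0 w0=1 w7=1 w4=0
  Δ1: clk:0→1, w3:0→1
  Δ2: w1:0→1
  Δ3: w4:0→1
  Δ4: w8:0→1
  Δ5: w6:0→1
  (5Δ to stable)
t=19 Δ0: clk=1 w5=1 w8=1 w6=1 w3=1 w2=1 w1=1 w0=1 w7=1 w4=1
  Δ1: clk:1→0
  (1Δ to stable)

1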